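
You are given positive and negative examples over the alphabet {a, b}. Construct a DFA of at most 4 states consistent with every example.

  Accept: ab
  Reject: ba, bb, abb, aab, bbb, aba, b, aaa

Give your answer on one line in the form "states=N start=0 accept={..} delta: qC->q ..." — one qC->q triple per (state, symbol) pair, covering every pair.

states=3 start=0 accept={2} delta: 0a->1 0b->0 1a->0 1b->2 2a->0 2b->0

State merging on the prefix tree: take the shortest (then alphabetical) example prefix whose next move is undefined and point that move at state 0, else 1, else 2, ...; a target is out if some Accept/Reject pair would then sit in one state with the same input left (inseparable). If every existing state is out, open a new one.
a: 0a undefined. 0a->0: no, ab/aab meet in 0 with "b" left. Open state 1: 0a->1.
b: 0b undefined. 0b->0: ok.
aa: 1a undefined. 1a->0: ok.
ab: 1b undefined. 1b->0: no, ab/bb meet in 0. 1b->1: no, ab/ba meet in 1. Open state 2: 1b->2.
aba: 2a undefined. 2a->0: ok.
abb: 2b undefined. 2b->0: ok.
All examples now run through 3 states with every (state, symbol) defined. Accept strings end in {2}, Reject strings end in {0,1}; accept={2}.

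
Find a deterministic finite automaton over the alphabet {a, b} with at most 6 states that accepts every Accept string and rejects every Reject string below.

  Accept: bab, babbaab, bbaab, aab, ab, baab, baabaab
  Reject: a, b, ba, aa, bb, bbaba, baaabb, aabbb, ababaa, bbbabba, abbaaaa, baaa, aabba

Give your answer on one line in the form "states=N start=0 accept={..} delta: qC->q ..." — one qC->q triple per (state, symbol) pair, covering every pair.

State merging on the prefix tree: take the shortest (then alphabetical) example prefix whose next move is undefined and point that move at state 0, else 1, else 2, ...; a target is out if some Accept/Reject pair would then sit in one state with the same input left (inseparable). If every existing state is out, open a new one.
a: 0a undefined. 0a->0: no, aab/b meet in 0 with "b" left. Open state 1: 0a->1.
b: 0b undefined. 0b->0: ok.
aa: 1a undefined. 1a->0: no, bbaab/b meet in 0. 1a->1: ok.
ab: 1b undefined. 1b->0: no, bab/b meet in 0. 1b->1: no, bab/a meet in 1. Open state 2: 1b->2.
aba: 2a undefined. 2a->0: ok.
abb: 2b undefined. 2b->0: ok.
All examples now run through 3 states with every (state, symbol) defined. Accept strings end in {2}, Reject strings end in {0,1}; accept={2}.

states=3 start=0 accept={2} delta: 0a->1 0b->0 1a->1 1b->2 2a->0 2b->0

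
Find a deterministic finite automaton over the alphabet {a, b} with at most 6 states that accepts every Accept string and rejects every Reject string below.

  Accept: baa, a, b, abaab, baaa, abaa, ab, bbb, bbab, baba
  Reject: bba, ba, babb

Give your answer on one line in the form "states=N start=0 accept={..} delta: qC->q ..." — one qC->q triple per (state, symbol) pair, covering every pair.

Grow the machine one transition at a time. Run the examples from 0; the earliest place one falls off (shortest prefix, ties alphabetical) gets sent to the lowest-numbered state that keeps every Accept/Reject pair distinguishable — a pair clashes when both reach the same state with identical unread suffix — and to a fresh state only if none does.
a: 0a undefined. 0a->0: ok.
b: 0b undefined. 0b->0: no, baa/bba meet in 0. Open state 1: 0b->1.
ba: 1a undefined. 1a->0: no, baa/ba meet in 0. 1a->1: no, baa/ba meet in 1. Open state 2: 1a->2.
bb: 1b undefined. 1b->0: no, a/bba meet in 0. 1b->1: ok.
baa: 2a undefined. 2a->0: ok.
bab: 2b undefined. 2b->0: no, b/babb meet in 1. 2b->1: no, b/babb meet in 1. 2b->2: no, bbab/bba meet in 2. Open state 3: 2b->3.
baba: 3a undefined. 3a->0: ok.
babb: 3b undefined. 3b->0: no, baa/babb meet in 0. 3b->1: no, b/babb meet in 1. 3b->2: ok.
All examples now run through 4 states with every (state, symbol) defined. Accept strings end in {0,1,3}, Reject strings end in {2}; accept={0,1,3}.

states=4 start=0 accept={0,1,3} delta: 0a->0 0b->1 1a->2 1b->1 2a->0 2b->3 3a->0 3b->2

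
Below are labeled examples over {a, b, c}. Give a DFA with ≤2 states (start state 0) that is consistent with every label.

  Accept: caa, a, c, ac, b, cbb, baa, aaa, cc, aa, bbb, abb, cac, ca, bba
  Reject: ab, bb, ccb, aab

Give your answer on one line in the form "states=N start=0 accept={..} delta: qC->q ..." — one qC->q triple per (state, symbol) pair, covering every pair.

states=2 start=0 accept={1} delta: 0a->1 0b->1 0c->1 1a->1 1b->0 1c->1

Fold the examples into a partial DFA from state 0: repeatedly fix the first undefined (state, symbol) met by the shortest-then-alphabetical prefix, trying targets in increasing order and rejecting any under which an Accept and a Reject string meet in one state with the same remainder; add a state when all current targets are rejected. Accepting states are where Accept strings end.
a: 0a undefined. 0a->0: no, b/ab meet in 0 with "b" left. Open state 1: 0a->1.
b: 0b undefined. 0b->0: no, b/bb meet in 0. 0b->1: ok.
c: 0c undefined. 0c->0: no, a/ccb meet in 1. 0c->1: ok.
aa: 1a undefined. 1a->0: no, caa/aab meet in 1. 1a->1: ok.
ab: 1b undefined. 1b->0: ok.
ac: 1c undefined. 1c->0: no, caa/ccb meet in 1. 1c->1: ok.
All examples now run through 2 states with every (state, symbol) defined. Accept strings end in {1}, Reject strings end in {0}; accept={1}.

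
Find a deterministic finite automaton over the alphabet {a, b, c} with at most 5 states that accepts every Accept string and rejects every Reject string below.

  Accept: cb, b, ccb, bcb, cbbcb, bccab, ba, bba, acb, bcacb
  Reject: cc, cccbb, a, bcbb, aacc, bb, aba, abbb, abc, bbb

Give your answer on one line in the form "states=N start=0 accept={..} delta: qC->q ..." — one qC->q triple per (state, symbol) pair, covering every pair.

Grow the machine one transition at a time. Run the examples from 0; the earliest place one falls off (shortest prefix, ties alphabetical) gets sent to the lowest-numbered state that keeps every Accept/Reject pair distinguishable — a pair clashes when both reach the same state with identical unread suffix — and to a fresh state only if none does.
a: 0a undefined. 0a->0: no, ba/aba meet in 0 with "ba" left. Open state 1: 0a->1.
b: 0b undefined. 0b->0: no, b/bb meet in 0. 0b->1: no, b/a meet in 1. Open state 2: 0b->2.
c: 0c undefined. 0c->0: ok.
aa: 1a undefined. 1a->0: ok.
ab: 1b undefined. 1b->0: ok.
ac: 1c undefined. 1c->0: ok.
ba: 2a undefined. 2a->0: no, ba/cc meet in 0. 2a->1: no, ba/a meet in 1. 2a->2: ok.
bb: 2b undefined. 2b->0: no, cb/bbb meet in 2. 2b->1: no, bba/cc meet in 0. 2b->2: no, cb/cccbb meet in 2. Open state 3: 2b->3.
bc: 2c undefined. 2c->0: no, bccab/cc meet in 0. 2c->1: no, cb/bcbb meet in 2. 2c->2: no, bcb/cccbb meet in 3. 2c->3: no, bcb/bbb meet in 3 with "b" left. Open state 4: 2c->4.
bba: 3a undefined. 3a->0: no, bba/cc meet in 0. 3a->1: no, bba/a meet in 1. 3a->2: ok.
bbb: 3b undefined. 3b->0: ok.
bca: 4a undefined. 4a->0: ok.
bcb: 4b undefined. 4b->0: no, cb/bcbb meet in 2. 4b->1: no, bcb/a meet in 1. 4b->2: ok.
bcc: 4c undefined. 4c->0: no, bccab/cc meet in 0. 4c->1: ok.
cbbc: 3c undefined. 3c->0: ok.
All examples now run through 5 states with every (state, symbol) defined. Accept strings end in {2}, Reject strings end in {0,1,3}; accept={2}.

states=5 start=0 accept={2} delta: 0a->1 0b->2 0c->0 1a->0 1b->0 1c->0 2a->2 2b->3 2c->4 3a->2 3b->0 3c->0 4a->0 4b->2 4c->1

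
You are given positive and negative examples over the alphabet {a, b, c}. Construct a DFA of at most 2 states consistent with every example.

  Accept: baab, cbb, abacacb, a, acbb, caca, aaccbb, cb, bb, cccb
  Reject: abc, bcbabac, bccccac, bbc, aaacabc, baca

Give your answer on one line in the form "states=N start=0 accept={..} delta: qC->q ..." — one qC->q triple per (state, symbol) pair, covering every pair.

Grow the machine one transition at a time. Run the examples from 0; the earliest place one falls off (shortest prefix, ties alphabetical) gets sent to the lowest-numbered state that keeps every Accept/Reject pair distinguishable — a pair clashes when both reach the same state with identical unread suffix — and to a fresh state only if none does.
a: 0a undefined. 0a->0: ok.
b: 0b undefined. 0b->0: ok.
c: 0c undefined. 0c->0: no, baab/abc meet in 0. Open state 1: 0c->1.
ca: 1a undefined. 1a->0: no, baab/baca meet in 0. 1a->1: ok.
cb: 1b undefined. 1b->0: ok.
cc: 1c undefined. 1c->0: ok.
All examples now run through 2 states with every (state, symbol) defined. Accept strings end in {0}, Reject strings end in {1}; accept={0}.

states=2 start=0 accept={0} delta: 0a->0 0b->0 0c->1 1a->1 1b->0 1c->0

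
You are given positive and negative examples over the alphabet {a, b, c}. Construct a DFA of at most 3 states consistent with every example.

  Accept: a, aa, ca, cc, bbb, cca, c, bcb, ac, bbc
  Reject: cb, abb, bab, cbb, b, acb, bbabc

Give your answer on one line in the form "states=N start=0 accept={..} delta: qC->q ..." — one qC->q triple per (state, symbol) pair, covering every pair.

Grow the machine one transition at a time. Run the examples from 0; the earliest place one falls off (shortest prefix, ties alphabetical) gets sent to the lowest-numbered state that keeps every Accept/Reject pair distinguishable — a pair clashes when both reach the same state with identical unread suffix — and to a fresh state only if none does.
a: 0a undefined. 0a->0: ok.
b: 0b undefined. 0b->0: no, a/abb meet in 0. Open state 1: 0b->1.
c: 0c undefined. 0c->0: ok.
ba: 1a undefined. 1a->0: ok.
bb: 1b undefined. 1b->0: no, a/abb meet in 0. 1b->1: no, bbb/cb meet in 1. Open state 2: 1b->2.
bc: 1c undefined. 1c->0: no, bcb/cb meet in 1. 1c->1: no, bcb/abb meet in 2. 1c->2: ok.
bba: 2a undefined. 2a->0: ok.
bbb: 2b undefined. 2b->0: ok.
bbc: 2c undefined. 2c->0: ok.
All examples now run through 3 states with every (state, symbol) defined. Accept strings end in {0}, Reject strings end in {1,2}; accept={0}.

states=3 start=0 accept={0} delta: 0a->0 0b->1 0c->0 1a->0 1b->2 1c->2 2a->0 2b->0 2c->0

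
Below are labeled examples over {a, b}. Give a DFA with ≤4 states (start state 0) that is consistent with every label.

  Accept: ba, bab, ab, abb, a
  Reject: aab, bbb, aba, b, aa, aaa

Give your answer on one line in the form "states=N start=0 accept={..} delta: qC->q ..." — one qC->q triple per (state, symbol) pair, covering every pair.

Fold the examples into a partial DFA from state 0: repeatedly fix the first undefined (state, symbol) met by the shortest-then-alphabetical prefix, trying targets in increasing order and rejecting any under which an Accept and a Reject string meet in one state with the same remainder; add a state when all current targets are rejected. Accepting states are where Accept strings end.
a: 0a undefined. 0a->0: no, ba/aba meet in 0 with "ba" left. Open state 1: 0a->1.
b: 0b undefined. 0b->0: ok.
aa: 1a undefined. 1a->0: no, ba/aaa meet in 1. 1a->1: no, ba/aa meet in 1. Open state 2: 1a->2.
ab: 1b undefined. 1b->0: no, ba/aba meet in 1. 1b->1: ok.
aaa: 2a undefined. 2a->0: ok.
aab: 2b undefined. 2b->0: ok.
All examples now run through 3 states with every (state, symbol) defined. Accept strings end in {1}, Reject strings end in {0,2}; accept={1}.

states=3 start=0 accept={1} delta: 0a->1 0b->0 1a->2 1b->1 2a->0 2b->0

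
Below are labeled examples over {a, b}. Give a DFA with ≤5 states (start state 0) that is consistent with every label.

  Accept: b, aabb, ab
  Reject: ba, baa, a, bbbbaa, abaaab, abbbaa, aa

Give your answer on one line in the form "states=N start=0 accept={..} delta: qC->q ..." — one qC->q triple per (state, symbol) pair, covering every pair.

State merging on the prefix tree: take the shortest (then alphabetical) example prefix whose next move is undefined and point that move at state 0, else 1, else 2, ...; a target is out if some Accept/Reject pair would then sit in one state with the same input left (inseparable). If every existing state is out, open a new one.
a: 0a undefined. 0a->0: ok.
b: 0b undefined. 0b->0: no, b/ba meet in 0. Open state 1: 0b->1.
ba: 1a undefined. 1a->0: no, b/abaaab meet in 1. 1a->1: no, b/ba meet in 1. Open state 2: 1a->2.
bb: 1b undefined. 1b->0: no, aabb/a meet in 0. 1b->1: ok.
baa: 2a undefined. 2a->0: no, b/abaaab meet in 1. 2a->1: no, b/baa meet in 1. 2a->2: ok.
abaaab: 2b undefined. 2b->0: ok.
All examples now run through 3 states with every (state, symbol) defined. Accept strings end in {1}, Reject strings end in {0,2}; accept={1}.

states=3 start=0 accept={1} delta: 0a->0 0b->1 1a->2 1b->1 2a->2 2b->0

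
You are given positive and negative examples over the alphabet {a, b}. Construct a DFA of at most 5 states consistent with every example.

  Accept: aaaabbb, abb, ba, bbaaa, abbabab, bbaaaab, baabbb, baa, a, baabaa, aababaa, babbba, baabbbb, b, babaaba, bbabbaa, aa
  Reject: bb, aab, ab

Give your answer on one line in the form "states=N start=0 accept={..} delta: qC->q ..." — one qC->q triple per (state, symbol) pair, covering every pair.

states=4 start=0 accept={1,3} delta: 0a->1 0b->1 1a->1 1b->2 2a->3 2b->3 3a->3 3b->3

Fold the examples into a partial DFA from state 0: repeatedly fix the first undefined (state, symbol) met by the shortest-then-alphabetical prefix, trying targets in increasing order and rejecting any under which an Accept and a Reject string meet in one state with the same remainder; add a state when all current targets are rejected. Accepting states are where Accept strings end.
a: 0a undefined. 0a->0: no, abb/bb meet in 0 with "bb" left. Open state 1: 0a->1.
b: 0b undefined. 0b->0: no, b/bb meet in 0. 0b->1: ok.
aa: 1a undefined. 1a->0: no, baa/aab meet in 1. 1a->1: ok.
ab: 1b undefined. 1b->0: no, aaaabbb/bb meet in 0. 1b->1: no, aaaabbb/bb meet in 1. Open state 2: 1b->2.
abb: 2b undefined. 2b->0: no, baabbbb/bb meet in 2. 2b->1: no, aaaabbb/bb meet in 2. 2b->2: no, aaaabbb/bb meet in 2. Open state 3: 2b->3.
bba: 2a undefined. 2a->0: no, bbaaaab/bb meet in 2. 2a->1: no, bbaaaab/bb meet in 2. 2a->2: no, bbaaa/bb meet in 2. 2a->3: ok.
abba: 3a undefined. 3a->0: no, abbabab/bb meet in 2. 3a->1: no, bbaaaab/bb meet in 2. 3a->2: no, baabaa/bb meet in 2. 3a->3: ok.
bbab: 3b undefined. 3b->0: no, abbabab/bb meet in 2. 3b->1: no, abbabab/bb meet in 2. 3b->2: no, aaaabbb/bb meet in 2. 3b->3: ok.
All examples now run through 4 states with every (state, symbol) defined. Accept strings end in {1,3}, Reject strings end in {2}; accept={1,3}.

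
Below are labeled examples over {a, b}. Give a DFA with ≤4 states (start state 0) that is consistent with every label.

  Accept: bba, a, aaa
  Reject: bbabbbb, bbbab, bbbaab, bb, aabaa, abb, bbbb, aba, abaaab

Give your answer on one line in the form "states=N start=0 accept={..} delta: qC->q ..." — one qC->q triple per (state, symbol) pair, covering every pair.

Fold the examples into a partial DFA from state 0: repeatedly fix the first undefined (state, symbol) met by the shortest-then-alphabetical prefix, trying targets in increasing order and rejecting any under which an Accept and a Reject string meet in one state with the same remainder; add a state when all current targets are rejected. Accepting states are where Accept strings end.
a: 0a undefined. 0a->0: ok.
b: 0b undefined. 0b->0: no, bba/bbabbbb meet in 0. Open state 1: 0b->1.
bb: 1b undefined. 1b->0: no, bba/bbabbbb meet in 0. 1b->1: no, bba/aba meet in 1 with "a" left. Open state 2: 1b->2.
aba: 1a undefined. 1a->0: no, a/aabaa meet in 0. 1a->1: ok.
bba: 2a undefined. 2a->0: ok.
bbb: 2b undefined. 2b->0: ok.
All examples now run through 3 states with every (state, symbol) defined. Accept strings end in {0}, Reject strings end in {1,2}; accept={0}.

states=3 start=0 accept={0} delta: 0a->0 0b->1 1a->1 1b->2 2a->0 2b->0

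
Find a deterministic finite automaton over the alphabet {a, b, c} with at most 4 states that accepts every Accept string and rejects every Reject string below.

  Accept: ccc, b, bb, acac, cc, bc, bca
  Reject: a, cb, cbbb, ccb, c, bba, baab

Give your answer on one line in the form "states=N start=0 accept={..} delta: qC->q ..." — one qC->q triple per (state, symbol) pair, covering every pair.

Grow the machine one transition at a time. Run the examples from 0; the earliest place one falls off (shortest prefix, ties alphabetical) gets sent to the lowest-numbered state that keeps every Accept/Reject pair distinguishable — a pair clashes when both reach the same state with identical unread suffix — and to a fresh state only if none does.
a: 0a undefined. 0a->0: ok.
b: 0b undefined. 0b->0: no, b/a meet in 0. Open state 1: 0b->1.
c: 0c undefined. 0c->0: no, ccc/a meet in 0. 0c->1: no, b/c meet in 1. Open state 2: 0c->2.
ba: 1a undefined. 1a->0: no, b/baab meet in 1. 1a->1: no, bb/baab meet in 1 with "b" left. 1a->2: ok.
bb: 1b undefined. 1b->0: no, bb/a meet in 0. 1b->1: ok.
bc: 1c undefined. 1c->0: no, bc/a meet in 0. 1c->1: no, bca/c meet in 2. 1c->2: no, bc/c meet in 2. Open state 3: 1c->3.
cb: 2b undefined. 2b->0: no, b/cbbb meet in 1. 2b->1: no, b/cb meet in 1. 2b->2: ok.
cc: 2c undefined. 2c->0: no, ccc/cb meet in 2. 2c->1: no, b/ccb meet in 1. 2c->2: no, ccc/cb meet in 2. 2c->3: ok.
aca: 2a undefined. 2a->0: no, b/baab meet in 1. 2a->1: no, b/baab meet in 1. 2a->2: ok.
bca: 3a undefined. 3a->0: no, bca/a meet in 0. 3a->1: ok.
ccb: 3b undefined. 3b->0: ok.
ccc: 3c undefined. 3c->0: no, ccc/a meet in 0. 3c->1: ok.
All examples now run through 4 states with every (state, symbol) defined. Accept strings end in {1,3}, Reject strings end in {0,2}; accept={1,3}.

states=4 start=0 accept={1,3} delta: 0a->0 0b->1 0c->2 1a->2 1b->1 1c->3 2a->2 2b->2 2c->3 3a->1 3b->0 3c->1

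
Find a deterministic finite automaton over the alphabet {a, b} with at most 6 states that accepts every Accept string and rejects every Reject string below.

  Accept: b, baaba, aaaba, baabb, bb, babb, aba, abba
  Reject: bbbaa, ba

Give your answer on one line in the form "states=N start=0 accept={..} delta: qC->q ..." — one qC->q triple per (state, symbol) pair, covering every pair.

states=3 start=0 accept={0,2} delta: 0a->1 0b->0 1a->1 1b->2 2a->0 2b->2

Fold the examples into a partial DFA from state 0: repeatedly fix the first undefined (state, symbol) met by the shortest-then-alphabetical prefix, trying targets in increasing order and rejecting any under which an Accept and a Reject string meet in one state with the same remainder; add a state when all current targets are rejected. Accepting states are where Accept strings end.
a: 0a undefined. 0a->0: no, aaaba/ba meet in 0 with "ba" left. Open state 1: 0a->1.
b: 0b undefined. 0b->0: ok.
aa: 1a undefined. 1a->0: no, b/bbbaa meet in 0. 1a->1: ok.
ab: 1b undefined. 1b->0: no, baaba/bbbaa meet in 1. 1b->1: no, baaba/bbbaa meet in 1. Open state 2: 1b->2.
aba: 2a undefined. 2a->0: ok.
abb: 2b undefined. 2b->0: no, abba/bbbaa meet in 1. 2b->1: no, baabb/bbbaa meet in 1. 2b->2: ok.
All examples now run through 3 states with every (state, symbol) defined. Accept strings end in {0,2}, Reject strings end in {1}; accept={0,2}.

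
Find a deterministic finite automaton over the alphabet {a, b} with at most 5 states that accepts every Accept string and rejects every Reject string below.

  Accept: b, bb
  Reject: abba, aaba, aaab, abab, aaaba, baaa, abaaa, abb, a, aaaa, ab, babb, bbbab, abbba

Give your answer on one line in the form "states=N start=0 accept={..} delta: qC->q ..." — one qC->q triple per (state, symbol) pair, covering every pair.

states=2 start=0 accept={0} delta: 0a->1 0b->0 1a->1 1b->1

State merging on the prefix tree: take the shortest (then alphabetical) example prefix whose next move is undefined and point that move at state 0, else 1, else 2, ...; a target is out if some Accept/Reject pair would then sit in one state with the same input left (inseparable). If every existing state is out, open a new one.
a: 0a undefined. 0a->0: no, b/aaab meet in 0 with "b" left. Open state 1: 0a->1.
b: 0b undefined. 0b->0: ok.
aa: 1a undefined. 1a->0: no, b/aaaa meet in 0. 1a->1: ok.
ab: 1b undefined. 1b->0: no, b/aaab meet in 0. 1b->1: ok.
All examples now run through 2 states with every (state, symbol) defined. Accept strings end in {0}, Reject strings end in {1}; accept={0}.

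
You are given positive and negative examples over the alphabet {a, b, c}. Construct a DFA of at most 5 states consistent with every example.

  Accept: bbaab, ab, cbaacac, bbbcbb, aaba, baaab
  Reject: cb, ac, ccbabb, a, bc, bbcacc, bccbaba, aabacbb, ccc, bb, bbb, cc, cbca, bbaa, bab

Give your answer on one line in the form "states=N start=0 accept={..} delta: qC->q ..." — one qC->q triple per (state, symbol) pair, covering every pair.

Fold the examples into a partial DFA from state 0: repeatedly fix the first undefined (state, symbol) met by the shortest-then-alphabetical prefix, trying targets in increasing order and rejecting any under which an Accept and a Reject string meet in one state with the same remainder; add a state when all current targets are rejected. Accepting states are where Accept strings end.
a: 0a undefined. 0a->0: ok.
b: 0b undefined. 0b->0: no, bbaab/a meet in 0. Open state 1: 0b->1.
c: 0c undefined. 0c->0: no, ab/cb meet in 1. 0c->1: no, ab/ac meet in 1. Open state 2: 0c->2.
ba: 1a undefined. 1a->0: no, ab/bab meet in 1. 1a->1: no, baaab/bb meet in 1 with "b" left. 1a->2: no, aaba/ac meet in 2. Open state 3: 1a->3.
bb: 1b undefined. 1b->0: no, bbaab/bbb meet in 1. 1b->1: no, ab/bb meet in 1. 1b->2: ok.
bc: 1c undefined. 1c->0: ok.
cb: 2b undefined. 2b->0: no, aaba/bccbaba meet in 3. 2b->1: no, ab/cb meet in 1. 2b->2: ok.
cc: 2c undefined. 2c->0: no, bbbcbb/cb meet in 2. 2c->1: no, ab/cc meet in 1. 2c->2: no, bbbcbb/cb meet in 2. 2c->3: no, aaba/cc meet in 3. Open state 4: 2c->4.
baa: 3a undefined. 3a->0: ok.
bab: 3b undefined. 3b->0: ok.
bba: 2a undefined. 2a->0: no, cbaacac/cb meet in 2. 2a->1: no, bbaab/a meet in 0. 2a->2: no, bbaab/cb meet in 2. 2a->3: ok.
ccb: 4b undefined. 4b->0: ok.
ccc: 4c undefined. 4c->0: ok.
bbca: 4a undefined. 4a->0: ok.
aabac: 3c undefined. 3c->0: no, cbaacac/a meet in 0. 3c->1: ok.
All examples now run through 5 states with every (state, symbol) defined. Accept strings end in {1,3}, Reject strings end in {0,2,4}; accept={1,3}.

states=5 start=0 accept={1,3} delta: 0a->0 0b->1 0c->2 1a->3 1b->2 1c->0 2a->3 2b->2 2c->4 3a->0 3b->0 3c->1 4a->0 4b->0 4c->0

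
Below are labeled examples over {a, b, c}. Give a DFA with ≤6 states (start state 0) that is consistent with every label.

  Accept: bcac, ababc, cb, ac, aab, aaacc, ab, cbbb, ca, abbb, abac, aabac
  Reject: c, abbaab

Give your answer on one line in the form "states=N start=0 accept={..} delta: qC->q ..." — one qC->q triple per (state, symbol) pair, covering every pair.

states=5 start=0 accept={0,2,3} delta: 0a->1 0b->0 0c->1 1a->2 1b->2 1c->0 2a->2 2b->3 2c->2 3a->4 3b->0 3c->0 4a->4 4b->1 4c->0

State merging on the prefix tree: take the shortest (then alphabetical) example prefix whose next move is undefined and point that move at state 0, else 1, else 2, ...; a target is out if some Accept/Reject pair would then sit in one state with the same input left (inseparable). If every existing state is out, open a new one.
a: 0a undefined. 0a->0: no, ac/c meet in 0 with "c" left. Open state 1: 0a->1.
b: 0b undefined. 0b->0: ok.
c: 0c undefined. 0c->0: no, cb/c meet in 0. 0c->1: ok.
aa: 1a undefined. 1a->0: no, bcac/c meet in 1. 1a->1: no, ca/c meet in 1. Open state 2: 1a->2.
ab: 1b undefined. 1b->0: no, ababc/c meet in 1. 1b->1: no, cb/c meet in 1. 1b->2: ok.
ac: 1c undefined. 1c->0: ok.
aaa: 2a undefined. 2a->0: no, ababc/c meet in 1. 2a->1: no, aaacc/c meet in 1. 2a->2: ok.
aab: 2b undefined. 2b->0: no, ababc/c meet in 1. 2b->1: no, aab/c meet in 1. 2b->2: no, cb/abbaab meet in 2. Open state 3: 2b->3.
aaac: 2c undefined. 2c->0: no, aaacc/c meet in 1. 2c->1: no, bcac/c meet in 1. 2c->2: ok.
aaba: 3a undefined. 3a->0: no, bcac/abbaab meet in 2. 3a->1: no, aab/abbaab meet in 3. 3a->2: no, aab/abbaab meet in 3. 3a->3: no, cbbb/abbaab meet in 3 with "b" left. Open state 4: 3a->4.
abbb: 3b undefined. 3b->0: ok.
aabac: 4c undefined. 4c->0: ok.
ababc: 3c undefined. 3c->0: ok.
abbaa: 4a undefined. 4a->0: no, ababc/abbaab meet in 0. 4a->1: no, bcac/abbaab meet in 2. 4a->2: no, aab/abbaab meet in 3. 4a->3: no, ababc/abbaab meet in 0. 4a->4: ok.
abbaab: 4b undefined. 4b->0: no, ababc/abbaab meet in 0. 4b->1: ok.
All examples now run through 5 states with every (state, symbol) defined. Accept strings end in {0,2,3}, Reject strings end in {1}; accept={0,2,3}.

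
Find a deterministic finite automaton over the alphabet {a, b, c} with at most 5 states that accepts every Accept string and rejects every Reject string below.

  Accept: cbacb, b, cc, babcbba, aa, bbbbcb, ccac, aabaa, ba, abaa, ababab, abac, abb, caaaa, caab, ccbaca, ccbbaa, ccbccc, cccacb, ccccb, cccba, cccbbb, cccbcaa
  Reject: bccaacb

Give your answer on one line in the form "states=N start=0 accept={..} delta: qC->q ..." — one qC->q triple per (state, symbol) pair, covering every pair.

states=5 start=0 accept={0,1,2,3} delta: 0a->0 0b->0 0c->1 1a->0 1b->0 1c->2 2a->2 2b->0 2c->3 3a->0 3b->4 3c->0 4a->0 4b->0 4c->0

Grow the machine one transition at a time. Run the examples from 0; the earliest place one falls off (shortest prefix, ties alphabetical) gets sent to the lowest-numbered state that keeps every Accept/Reject pair distinguishable — a pair clashes when both reach the same state with identical unread suffix — and to a fresh state only if none does.
a: 0a undefined. 0a->0: ok.
b: 0b undefined. 0b->0: ok.
c: 0c undefined. 0c->0: no, cbacb/bccaacb meet in 0. Open state 1: 0c->1.
ca: 1a undefined. 1a->0: ok.
cb: 1b undefined. 1b->0: ok.
cc: 1c undefined. 1c->0: no, cbacb/bccaacb meet in 0. 1c->1: no, cbacb/bccaacb meet in 0. Open state 2: 1c->2.
cca: 2a undefined. 2a->0: no, cbacb/bccaacb meet in 0. 2a->1: no, cbacb/bccaacb meet in 0. 2a->2: ok.
ccb: 2b undefined. 2b->0: ok.
ccc: 2c undefined. 2c->0: no, cbacb/bccaacb meet in 0. 2c->1: no, cbacb/bccaacb meet in 0. 2c->2: no, cbacb/bccaacb meet in 0. Open state 3: 2c->3.
ccca: 3a undefined. 3a->0: ok.
cccb: 3b undefined. 3b->0: no, cbacb/bccaacb meet in 0. 3b->1: no, abac/bccaacb meet in 1. 3b->2: no, cc/bccaacb meet in 2. 3b->3: no, ccac/bccaacb meet in 3. Open state 4: 3b->4.
cccc: 3c undefined. 3c->0: ok.
cccba: 4a undefined. 4a->0: ok.
cccbb: 4b undefined. 4b->0: ok.
cccbc: 4c undefined. 4c->0: ok.
All examples now run through 5 states with every (state, symbol) defined. Accept strings end in {0,1,2,3}, Reject strings end in {4}; accept={0,1,2,3}.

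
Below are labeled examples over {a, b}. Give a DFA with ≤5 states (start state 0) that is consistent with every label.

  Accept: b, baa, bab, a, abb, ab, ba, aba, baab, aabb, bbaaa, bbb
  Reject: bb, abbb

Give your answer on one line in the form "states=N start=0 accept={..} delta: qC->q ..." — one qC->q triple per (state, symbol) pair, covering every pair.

states=4 start=0 accept={0,1,2} delta: 0a->1 0b->2 1a->1 1b->0 2a->0 2b->3 3a->0 3b->0

State merging on the prefix tree: take the shortest (then alphabetical) example prefix whose next move is undefined and point that move at state 0, else 1, else 2, ...; a target is out if some Accept/Reject pair would then sit in one state with the same input left (inseparable). If every existing state is out, open a new one.
a: 0a undefined. 0a->0: no, abb/bb meet in 0 with "bb" left. Open state 1: 0a->1.
b: 0b undefined. 0b->0: no, b/bb meet in 0. 0b->1: no, ab/bb meet in 1 with "b" left. Open state 2: 0b->2.
aa: 1a undefined. 1a->0: no, aabb/bb meet in 2 with "b" left. 1a->1: ok.
ab: 1b undefined. 1b->0: ok.
ba: 2a undefined. 2a->0: ok.
bb: 2b undefined. 2b->0: no, ab/bb meet in 0. 2b->1: no, baa/bb meet in 1. 2b->2: no, b/bb meet in 2. Open state 3: 2b->3.
bba: 3a undefined. 3a->0: ok.
bbb: 3b undefined. 3b->0: ok.
All examples now run through 4 states with every (state, symbol) defined. Accept strings end in {0,1,2}, Reject strings end in {3}; accept={0,1,2}.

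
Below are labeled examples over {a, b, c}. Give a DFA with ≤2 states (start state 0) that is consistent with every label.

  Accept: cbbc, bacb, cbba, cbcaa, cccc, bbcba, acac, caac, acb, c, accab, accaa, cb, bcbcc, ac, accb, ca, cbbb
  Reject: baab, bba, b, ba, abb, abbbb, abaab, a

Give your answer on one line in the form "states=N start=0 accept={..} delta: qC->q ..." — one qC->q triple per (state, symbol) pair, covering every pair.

states=2 start=0 accept={1} delta: 0a->0 0b->0 0c->1 1a->1 1b->1 1c->1

Fold the examples into a partial DFA from state 0: repeatedly fix the first undefined (state, symbol) met by the shortest-then-alphabetical prefix, trying targets in increasing order and rejecting any under which an Accept and a Reject string meet in one state with the same remainder; add a state when all current targets are rejected. Accepting states are where Accept strings end.
a: 0a undefined. 0a->0: ok.
b: 0b undefined. 0b->0: ok.
c: 0c undefined. 0c->0: no, cbbc/baab meet in 0. Open state 1: 0c->1.
ca: 1a undefined. 1a->0: no, ca/baab meet in 0. 1a->1: ok.
cb: 1b undefined. 1b->0: no, bacb/baab meet in 0. 1b->1: ok.
cc: 1c undefined. 1c->0: no, cbbc/baab meet in 0. 1c->1: ok.
All examples now run through 2 states with every (state, symbol) defined. Accept strings end in {1}, Reject strings end in {0}; accept={1}.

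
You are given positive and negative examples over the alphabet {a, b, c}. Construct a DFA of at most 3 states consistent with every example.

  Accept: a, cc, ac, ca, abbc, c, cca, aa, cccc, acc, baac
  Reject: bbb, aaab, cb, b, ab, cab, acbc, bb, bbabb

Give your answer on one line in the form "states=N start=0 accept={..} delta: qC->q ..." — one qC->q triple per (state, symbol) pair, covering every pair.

states=3 start=0 accept={0} delta: 0a->0 0b->1 0c->0 1a->0 1b->2 1c->1 2a->0 2b->1 2c->0

State merging on the prefix tree: take the shortest (then alphabetical) example prefix whose next move is undefined and point that move at state 0, else 1, else 2, ...; a target is out if some Accept/Reject pair would then sit in one state with the same input left (inseparable). If every existing state is out, open a new one.
a: 0a undefined. 0a->0: ok.
b: 0b undefined. 0b->0: no, a/bbb meet in 0. Open state 1: 0b->1.
c: 0c undefined. 0c->0: ok.
ba: 1a undefined. 1a->0: ok.
bb: 1b undefined. 1b->0: no, a/bb meet in 0. 1b->1: no, abbc/acbc meet in 1 with "c" left. Open state 2: 1b->2.
bba: 2a undefined. 2a->0: ok.
bbb: 2b undefined. 2b->0: no, a/bbb meet in 0. 2b->1: ok.
abbc: 2c undefined. 2c->0: ok.
acbc: 1c undefined. 1c->0: no, a/acbc meet in 0. 1c->1: ok.
All examples now run through 3 states with every (state, symbol) defined. Accept strings end in {0}, Reject strings end in {1,2}; accept={0}.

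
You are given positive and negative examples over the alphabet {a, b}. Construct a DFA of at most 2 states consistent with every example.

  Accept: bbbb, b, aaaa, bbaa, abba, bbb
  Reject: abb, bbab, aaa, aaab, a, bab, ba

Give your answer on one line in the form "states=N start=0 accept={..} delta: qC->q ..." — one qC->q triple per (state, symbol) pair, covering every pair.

states=2 start=0 accept={0} delta: 0a->1 0b->0 1a->0 1b->1

Grow the machine one transition at a time. Run the examples from 0; the earliest place one falls off (shortest prefix, ties alphabetical) gets sent to the lowest-numbered state that keeps every Accept/Reject pair distinguishable — a pair clashes when both reach the same state with identical unread suffix — and to a fresh state only if none does.
a: 0a undefined. 0a->0: no, b/aaab meet in 0 with "b" left. Open state 1: 0a->1.
b: 0b undefined. 0b->0: ok.
aa: 1a undefined. 1a->0: ok.
ab: 1b undefined. 1b->0: no, bbbb/abb meet in 0. 1b->1: ok.
All examples now run through 2 states with every (state, symbol) defined. Accept strings end in {0}, Reject strings end in {1}; accept={0}.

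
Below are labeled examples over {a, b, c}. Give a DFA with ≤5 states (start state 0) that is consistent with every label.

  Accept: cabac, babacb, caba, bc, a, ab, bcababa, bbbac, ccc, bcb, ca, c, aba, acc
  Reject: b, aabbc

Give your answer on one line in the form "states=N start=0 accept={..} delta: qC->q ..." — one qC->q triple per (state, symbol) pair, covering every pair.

Fold the examples into a partial DFA from state 0: repeatedly fix the first undefined (state, symbol) met by the shortest-then-alphabetical prefix, trying targets in increasing order and rejecting any under which an Accept and a Reject string meet in one state with the same remainder; add a state when all current targets are rejected. Accepting states are where Accept strings end.
a: 0a undefined. 0a->0: no, ab/b meet in 0 with "b" left. Open state 1: 0a->1.
b: 0b undefined. 0b->0: ok.
c: 0c undefined. 0c->0: no, bc/b meet in 0. 0c->1: ok.
aa: 1a undefined. 1a->0: no, caba/aabbc meet in 1. 1a->1: ok.
ab: 1b undefined. 1b->0: no, caba/aabbc meet in 1. 1b->1: no, cabac/aabbc meet in 1 with "c" left. Open state 2: 1b->2.
ac: 1c undefined. 1c->0: no, bbbac/b meet in 0. 1c->1: ok.
aba: 2a undefined. 2a->0: no, caba/b meet in 0. 2a->1: ok.
aabb: 2b undefined. 2b->0: no, cabac/aabbc meet in 1. 2b->1: no, cabac/aabbc meet in 1. 2b->2: ok.
aabbc: 2c undefined. 2c->0: ok.
All examples now run through 3 states with every (state, symbol) defined. Accept strings end in {1,2}, Reject strings end in {0}; accept={1,2}.

states=3 start=0 accept={1,2} delta: 0a->1 0b->0 0c->1 1a->1 1b->2 1c->1 2a->1 2b->2 2c->0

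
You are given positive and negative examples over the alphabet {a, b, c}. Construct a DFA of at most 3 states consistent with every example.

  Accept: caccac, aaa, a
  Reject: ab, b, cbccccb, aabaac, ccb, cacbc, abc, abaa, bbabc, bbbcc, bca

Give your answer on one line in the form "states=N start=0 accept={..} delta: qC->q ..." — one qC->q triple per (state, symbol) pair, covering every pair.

states=3 start=0 accept={0} delta: 0a->0 0b->1 0c->0 1a->1 1b->0 1c->2 2a->1 2b->1 2c->2

Fold the examples into a partial DFA from state 0: repeatedly fix the first undefined (state, symbol) met by the shortest-then-alphabetical prefix, trying targets in increasing order and rejecting any under which an Accept and a Reject string meet in one state with the same remainder; add a state when all current targets are rejected. Accepting states are where Accept strings end.
a: 0a undefined. 0a->0: ok.
b: 0b undefined. 0b->0: no, aaa/ab meet in 0. Open state 1: 0b->1.
c: 0c undefined. 0c->0: ok.
bb: 1b undefined. 1b->0: ok.
bc: 1c undefined. 1c->0: no, caccac/cacbc meet in 0. 1c->1: no, caccac/cbccccb meet in 0. Open state 2: 1c->2.
aba: 1a undefined. 1a->0: no, caccac/aabaac meet in 0. 1a->1: ok.
bca: 2a undefined. 2a->0: no, caccac/bca meet in 0. 2a->1: ok.
cbcc: 2c undefined. 2c->0: no, caccac/bbbcc meet in 0. 2c->1: no, caccac/cbccccb meet in 0. 2c->2: ok.
cbccccb: 2b undefined. 2b->0: no, caccac/cbccccb meet in 0. 2b->1: ok.
All examples now run through 3 states with every (state, symbol) defined. Accept strings end in {0}, Reject strings end in {1,2}; accept={0}.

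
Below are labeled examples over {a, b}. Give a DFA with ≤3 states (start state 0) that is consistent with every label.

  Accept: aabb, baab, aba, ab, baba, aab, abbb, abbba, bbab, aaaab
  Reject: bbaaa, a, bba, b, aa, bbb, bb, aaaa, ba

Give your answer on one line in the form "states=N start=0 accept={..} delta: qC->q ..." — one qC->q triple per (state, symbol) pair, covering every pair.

State merging on the prefix tree: take the shortest (then alphabetical) example prefix whose next move is undefined and point that move at state 0, else 1, else 2, ...; a target is out if some Accept/Reject pair would then sit in one state with the same input left (inseparable). If every existing state is out, open a new one.
a: 0a undefined. 0a->0: no, aabb/bb meet in 0 with "bb" left. Open state 1: 0a->1.
b: 0b undefined. 0b->0: ok.
aa: 1a undefined. 1a->0: no, aabb/b meet in 0. 1a->1: ok.
ab: 1b undefined. 1b->0: no, aabb/b meet in 0. 1b->1: no, aabb/bbaaa meet in 1. Open state 2: 1b->2.
aba: 2a undefined. 2a->0: no, aba/b meet in 0. 2a->1: no, aba/bbaaa meet in 1. 2a->2: ok.
abb: 2b undefined. 2b->0: no, aabb/b meet in 0. 2b->1: no, aabb/bbaaa meet in 1. 2b->2: ok.
All examples now run through 3 states with every (state, symbol) defined. Accept strings end in {2}, Reject strings end in {0,1}; accept={2}.

states=3 start=0 accept={2} delta: 0a->1 0b->0 1a->1 1b->2 2a->2 2b->2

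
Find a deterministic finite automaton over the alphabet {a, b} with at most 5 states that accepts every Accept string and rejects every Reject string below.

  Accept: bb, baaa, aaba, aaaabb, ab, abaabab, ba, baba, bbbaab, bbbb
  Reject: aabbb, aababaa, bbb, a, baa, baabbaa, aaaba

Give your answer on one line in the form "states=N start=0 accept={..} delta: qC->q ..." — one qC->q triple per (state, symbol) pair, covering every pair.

Grow the machine one transition at a time. Run the examples from 0; the earliest place one falls off (shortest prefix, ties alphabetical) gets sent to the lowest-numbered state that keeps every Accept/Reject pair distinguishable — a pair clashes when both reach the same state with identical unread suffix — and to a fresh state only if none does.
a: 0a undefined. 0a->0: no, aaba/aaaba meet in 0 with "ba" left. Open state 1: 0a->1.
b: 0b undefined. 0b->0: no, bb/bbb meet in 0. 0b->1: ok.
aa: 1a undefined. 1a->0: ok.
ab: 1b undefined. 1b->0: no, abaabab/aabbb meet in 1. 1b->1: no, bb/aabbb meet in 1. Open state 2: 1b->2.
aba: 2a undefined. 2a->0: no, baaa/aaaba meet in 0. 2a->1: no, abaabab/aababaa meet in 1. 2a->2: no, bb/aaaba meet in 2. Open state 3: 2a->3.
bbb: 2b undefined. 2b->0: no, baaa/aabbb meet in 0. 2b->1: ok.
abaa: 3a undefined. 3a->0: no, abaabab/aabbb meet in 1. 3a->1: ok.
abaabab: 3b undefined. 3b->0: ok.
All examples now run through 4 states with every (state, symbol) defined. Accept strings end in {0,2}, Reject strings end in {1,3}; accept={0,2}.

states=4 start=0 accept={0,2} delta: 0a->1 0b->1 1a->0 1b->2 2a->3 2b->1 3a->1 3b->0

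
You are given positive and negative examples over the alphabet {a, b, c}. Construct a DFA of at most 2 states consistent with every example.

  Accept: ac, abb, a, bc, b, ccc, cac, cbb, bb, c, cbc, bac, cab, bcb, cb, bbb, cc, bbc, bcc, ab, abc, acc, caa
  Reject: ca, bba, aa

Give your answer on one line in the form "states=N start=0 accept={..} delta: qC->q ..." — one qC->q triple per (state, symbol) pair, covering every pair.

State merging on the prefix tree: take the shortest (then alphabetical) example prefix whose next move is undefined and point that move at state 0, else 1, else 2, ...; a target is out if some Accept/Reject pair would then sit in one state with the same input left (inseparable). If every existing state is out, open a new one.
a: 0a undefined. 0a->0: no, a/aa meet in 0. Open state 1: 0a->1.
b: 0b undefined. 0b->0: no, a/bba meet in 1. 0b->1: ok.
c: 0c undefined. 0c->0: no, a/ca meet in 1. 0c->1: ok.
aa: 1a undefined. 1a->0: ok.
ab: 1b undefined. 1b->0: no, abb/bba meet in 1. 1b->1: ok.
ac: 1c undefined. 1c->0: no, ac/ca meet in 0. 1c->1: ok.
All examples now run through 2 states with every (state, symbol) defined. Accept strings end in {1}, Reject strings end in {0}; accept={1}.

states=2 start=0 accept={1} delta: 0a->1 0b->1 0c->1 1a->0 1b->1 1c->1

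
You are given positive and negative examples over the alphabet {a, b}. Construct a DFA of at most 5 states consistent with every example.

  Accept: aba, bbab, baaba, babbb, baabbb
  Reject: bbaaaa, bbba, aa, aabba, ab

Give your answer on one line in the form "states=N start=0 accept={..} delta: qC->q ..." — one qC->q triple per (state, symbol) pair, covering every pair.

Grow the machine one transition at a time. Run the examples from 0; the earliest place one falls off (shortest prefix, ties alphabetical) gets sent to the lowest-numbered state that keeps every Accept/Reject pair distinguishable — a pair clashes when both reach the same state with identical unread suffix — and to a fresh state only if none does.
a: 0a undefined. 0a->0: ok.
b: 0b undefined. 0b->0: no, aba/bbaaaa meet in 0. Open state 1: 0b->1.
ba: 1a undefined. 1a->0: no, aba/aa meet in 0. 1a->1: no, aba/ab meet in 1. Open state 2: 1a->2.
bb: 1b undefined. 1b->0: no, aba/bbba meet in 2. 1b->1: no, aba/bbba meet in 2. 1b->2: ok.
baa: 2a undefined. 2a->0: no, bbab/ab meet in 1. 2a->1: no, aba/bbaaaa meet in 2. 2a->2: no, aba/bbaaaa meet in 2. Open state 3: 2a->3.
bab: 2b undefined. 2b->0: ok.
baab: 3b undefined. 3b->0: no, bbab/bbba meet in 0. 3b->1: no, bbab/ab meet in 1. 3b->2: no, baaba/aabba meet in 3. 3b->3: no, bbab/aabba meet in 3. Open state 4: 3b->4.
bbaa: 3a undefined. 3a->0: ok.
baaba: 4a undefined. 4a->0: no, baaba/bbaaaa meet in 0. 4a->1: no, baaba/ab meet in 1. 4a->2: ok.
baabb: 4b undefined. 4b->0: no, baabbb/ab meet in 1. 4b->1: ok.
All examples now run through 5 states with every (state, symbol) defined. Accept strings end in {2,4}, Reject strings end in {0,1,3}; accept={2,4}.

states=5 start=0 accept={2,4} delta: 0a->0 0b->1 1a->2 1b->2 2a->3 2b->0 3a->0 3b->4 4a->2 4b->1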